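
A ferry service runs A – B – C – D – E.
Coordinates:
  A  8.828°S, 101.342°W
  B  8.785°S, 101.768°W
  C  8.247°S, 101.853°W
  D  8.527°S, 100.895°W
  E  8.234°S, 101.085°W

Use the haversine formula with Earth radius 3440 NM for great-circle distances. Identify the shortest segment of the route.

Leg distances:
A→B: 25.4 NM
B→C: 32.7 NM
C→D: 59.3 NM
D→E: 20.9 NM
The shortest leg is D–E at 20.9 NM.

D–E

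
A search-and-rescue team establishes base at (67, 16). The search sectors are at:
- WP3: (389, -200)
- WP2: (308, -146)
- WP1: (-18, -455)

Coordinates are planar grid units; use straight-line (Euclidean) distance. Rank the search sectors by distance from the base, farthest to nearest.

Distance from the base at (67, 16) to each:
WP1 (-18, -455): 478.6
WP3 (389, -200): 387.7
WP2 (308, -146): 290.4

WP1, WP3, WP2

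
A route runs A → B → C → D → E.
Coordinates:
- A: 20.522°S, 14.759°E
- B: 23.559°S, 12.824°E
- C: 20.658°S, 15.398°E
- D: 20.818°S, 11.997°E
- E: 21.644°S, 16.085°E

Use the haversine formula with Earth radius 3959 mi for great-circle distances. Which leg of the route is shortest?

C–D

Leg distances:
A→B: 243.7 mi
B→C: 259.5 mi
C→D: 220.0 mi
D→E: 269.4 mi
The shortest leg is C–D at 220.0 mi.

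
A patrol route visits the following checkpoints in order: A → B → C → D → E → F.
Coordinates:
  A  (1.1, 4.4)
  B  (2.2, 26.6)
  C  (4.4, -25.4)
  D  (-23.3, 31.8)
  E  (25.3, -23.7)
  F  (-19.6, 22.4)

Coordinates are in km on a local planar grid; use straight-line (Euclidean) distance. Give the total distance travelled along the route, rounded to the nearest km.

276 km

Leg distances:
A→B: 22.2 km  (cumulative 22.2 km)
B→C: 52.0 km  (cumulative 74.3 km)
C→D: 63.6 km  (cumulative 137.8 km)
D→E: 73.8 km  (cumulative 211.6 km)
E→F: 64.4 km  (cumulative 276.0 km)
Total route length ≈ 276 km.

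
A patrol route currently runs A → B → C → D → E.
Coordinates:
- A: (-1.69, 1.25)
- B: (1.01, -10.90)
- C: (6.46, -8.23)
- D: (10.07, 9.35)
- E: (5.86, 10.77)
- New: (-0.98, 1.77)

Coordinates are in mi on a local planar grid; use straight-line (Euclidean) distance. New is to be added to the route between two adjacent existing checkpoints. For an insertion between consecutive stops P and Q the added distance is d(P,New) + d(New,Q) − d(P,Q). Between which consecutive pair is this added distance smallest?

Added distance for inserting New between each consecutive pair:
A–B: 1.3 mi
B–C: 19.2 mi
C–D: 7.9 mi
D–E: 20.3 mi
Smallest added distance is 1.3 mi, inserting between A and B.

between A and B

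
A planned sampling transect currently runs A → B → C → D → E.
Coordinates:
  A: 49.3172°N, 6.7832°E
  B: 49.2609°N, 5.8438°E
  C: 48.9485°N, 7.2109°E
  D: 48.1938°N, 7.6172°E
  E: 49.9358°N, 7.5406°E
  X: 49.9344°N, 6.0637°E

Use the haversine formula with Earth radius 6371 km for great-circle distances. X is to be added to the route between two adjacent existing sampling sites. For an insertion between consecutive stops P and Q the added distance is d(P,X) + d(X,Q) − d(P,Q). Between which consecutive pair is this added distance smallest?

Added distance for inserting X between each consecutive pair:
A–B: 94.1 km
B–C: 108.6 km
C–D: 272.6 km
D–E: 136.1 km
Smallest added distance is 94.1 km, inserting between A and B.

between A and B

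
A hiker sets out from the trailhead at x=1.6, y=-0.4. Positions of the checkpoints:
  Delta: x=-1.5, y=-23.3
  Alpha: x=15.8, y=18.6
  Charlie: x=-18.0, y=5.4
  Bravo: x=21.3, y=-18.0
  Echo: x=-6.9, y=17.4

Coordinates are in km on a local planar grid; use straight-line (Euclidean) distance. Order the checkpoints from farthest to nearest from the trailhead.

Distance from the trailhead at x=1.6, y=-0.4 to each:
Bravo x=21.3, y=-18.0: 26.4 km
Alpha x=15.8, y=18.6: 23.7 km
Delta x=-1.5, y=-23.3: 23.1 km
Charlie x=-18.0, y=5.4: 20.4 km
Echo x=-6.9, y=17.4: 19.7 km

Bravo, Alpha, Delta, Charlie, Echo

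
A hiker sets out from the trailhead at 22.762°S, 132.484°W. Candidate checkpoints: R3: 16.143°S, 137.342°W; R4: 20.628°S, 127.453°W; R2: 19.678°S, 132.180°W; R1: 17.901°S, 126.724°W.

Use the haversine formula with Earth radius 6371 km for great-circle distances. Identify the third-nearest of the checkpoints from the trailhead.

Distance to each, sorted:
R2: 344.4 km
R4: 571.3 km
R1: 807.8 km
R3: 894.8 km
The third-nearest is R1 at 807.8 km.

R1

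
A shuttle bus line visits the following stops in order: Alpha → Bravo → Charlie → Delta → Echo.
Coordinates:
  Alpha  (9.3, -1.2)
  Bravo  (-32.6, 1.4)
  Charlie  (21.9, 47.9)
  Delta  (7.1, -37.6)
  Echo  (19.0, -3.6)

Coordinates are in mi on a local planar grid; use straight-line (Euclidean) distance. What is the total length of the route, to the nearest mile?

Leg distances:
Alpha→Bravo: 42.0 mi  (cumulative 42.0 mi)
Bravo→Charlie: 71.6 mi  (cumulative 113.6 mi)
Charlie→Delta: 86.8 mi  (cumulative 200.4 mi)
Delta→Echo: 36.0 mi  (cumulative 236.4 mi)
Total route length ≈ 236 mi.

236 mi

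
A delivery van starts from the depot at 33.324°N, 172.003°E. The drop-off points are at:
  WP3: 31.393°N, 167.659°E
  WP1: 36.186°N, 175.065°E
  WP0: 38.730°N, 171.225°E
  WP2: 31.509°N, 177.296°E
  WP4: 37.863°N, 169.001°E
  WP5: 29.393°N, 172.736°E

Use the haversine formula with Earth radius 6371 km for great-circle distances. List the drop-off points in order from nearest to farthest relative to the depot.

Distance from the depot at 33.324°N, 172.003°E to each:
WP1 36.186°N, 175.065°E: 423.7 km
WP5 29.393°N, 172.736°E: 442.6 km
WP3 31.393°N, 167.659°E: 461.0 km
WP2 31.509°N, 177.296°E: 536.2 km
WP4 37.863°N, 169.001°E: 573.0 km
WP0 38.730°N, 171.225°E: 605.2 km

WP1, WP5, WP3, WP2, WP4, WP0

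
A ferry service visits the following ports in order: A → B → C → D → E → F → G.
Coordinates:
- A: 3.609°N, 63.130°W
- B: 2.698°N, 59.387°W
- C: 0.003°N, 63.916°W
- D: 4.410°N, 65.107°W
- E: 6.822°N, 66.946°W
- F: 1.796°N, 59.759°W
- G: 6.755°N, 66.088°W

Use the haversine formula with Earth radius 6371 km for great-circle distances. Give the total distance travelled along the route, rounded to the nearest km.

Leg distances:
A→B: 427.7 km  (cumulative 427.7 km)
B→C: 585.9 km  (cumulative 1013.6 km)
C→D: 507.6 km  (cumulative 1521.2 km)
D→E: 336.7 km  (cumulative 1857.8 km)
E→F: 973.1 km  (cumulative 2831.0 km)
F→G: 892.3 km  (cumulative 3723.3 km)
Total route length ≈ 3723 km.

3723 km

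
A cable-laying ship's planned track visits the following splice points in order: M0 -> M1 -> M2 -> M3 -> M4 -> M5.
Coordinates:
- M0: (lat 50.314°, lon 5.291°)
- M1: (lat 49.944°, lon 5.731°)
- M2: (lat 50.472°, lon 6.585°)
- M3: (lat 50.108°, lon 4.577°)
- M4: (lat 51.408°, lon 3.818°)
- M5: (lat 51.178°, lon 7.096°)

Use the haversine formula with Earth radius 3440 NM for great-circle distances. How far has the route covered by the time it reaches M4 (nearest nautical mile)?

Leg distances:
M0→M1: 27.9 NM  (cumulative 27.9 NM)
M1→M2: 45.6 NM  (cumulative 73.6 NM)
M2→M3: 80.1 NM  (cumulative 153.6 NM)
M3→M4: 83.2 NM  (cumulative 236.8 NM)
Cumulative distance at M4 ≈ 237 NM.

237 NM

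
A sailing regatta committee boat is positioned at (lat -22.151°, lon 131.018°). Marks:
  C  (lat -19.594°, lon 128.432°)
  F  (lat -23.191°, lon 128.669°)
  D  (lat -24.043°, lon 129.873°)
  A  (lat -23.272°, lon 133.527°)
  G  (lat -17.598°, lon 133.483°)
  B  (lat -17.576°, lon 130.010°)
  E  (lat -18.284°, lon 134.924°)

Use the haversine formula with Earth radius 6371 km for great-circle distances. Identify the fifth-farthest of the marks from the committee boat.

Distance to each, sorted:
E: 592.4 km
G: 568.1 km
B: 519.5 km
C: 391.2 km
A: 285.9 km
F: 267.3 km
D: 240.8 km
The fifth-farthest is A at 285.9 km.

A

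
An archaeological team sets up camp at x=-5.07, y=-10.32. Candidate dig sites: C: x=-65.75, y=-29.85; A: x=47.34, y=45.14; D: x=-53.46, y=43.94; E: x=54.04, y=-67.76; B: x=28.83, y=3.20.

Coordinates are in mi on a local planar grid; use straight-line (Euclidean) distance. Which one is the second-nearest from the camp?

Distance to each, sorted:
B: 36.5 mi
C: 63.7 mi
D: 72.7 mi
A: 76.3 mi
E: 82.4 mi
The second-nearest is C at 63.7 mi.

C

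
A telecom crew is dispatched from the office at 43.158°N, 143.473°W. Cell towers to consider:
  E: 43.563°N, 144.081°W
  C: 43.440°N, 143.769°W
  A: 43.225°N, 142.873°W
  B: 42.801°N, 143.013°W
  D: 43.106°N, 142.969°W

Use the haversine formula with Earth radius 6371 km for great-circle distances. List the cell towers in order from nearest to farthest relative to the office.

Distance from the office at 43.158°N, 143.473°W to each:
C 43.440°N, 143.769°W: 39.5 km
D 43.106°N, 142.969°W: 41.3 km
A 43.225°N, 142.873°W: 49.2 km
B 42.801°N, 143.013°W: 54.6 km
E 43.563°N, 144.081°W: 66.7 km

C, D, A, B, E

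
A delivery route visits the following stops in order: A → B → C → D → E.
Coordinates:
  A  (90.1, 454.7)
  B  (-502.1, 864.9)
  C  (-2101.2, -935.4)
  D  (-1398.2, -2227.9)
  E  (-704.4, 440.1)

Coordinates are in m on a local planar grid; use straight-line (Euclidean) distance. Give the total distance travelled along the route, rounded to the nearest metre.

7356 m

Leg distances:
A→B: 720.4 m  (cumulative 720.4 m)
B→C: 2407.9 m  (cumulative 3128.3 m)
C→D: 1471.3 m  (cumulative 4599.7 m)
D→E: 2756.7 m  (cumulative 7356.4 m)
Total route length ≈ 7356 m.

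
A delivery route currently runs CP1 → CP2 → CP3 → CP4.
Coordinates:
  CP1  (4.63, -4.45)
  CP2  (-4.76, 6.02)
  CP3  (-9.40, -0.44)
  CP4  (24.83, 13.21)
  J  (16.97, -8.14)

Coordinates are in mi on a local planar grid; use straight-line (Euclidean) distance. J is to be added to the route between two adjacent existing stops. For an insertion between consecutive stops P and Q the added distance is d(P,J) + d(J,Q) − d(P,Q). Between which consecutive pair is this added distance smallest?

between CP3 and CP4

Added distance for inserting J between each consecutive pair:
CP1–CP2: 24.8 mi
CP2–CP3: 45.5 mi
CP3–CP4: 13.4 mi
Smallest added distance is 13.4 mi, inserting between CP3 and CP4.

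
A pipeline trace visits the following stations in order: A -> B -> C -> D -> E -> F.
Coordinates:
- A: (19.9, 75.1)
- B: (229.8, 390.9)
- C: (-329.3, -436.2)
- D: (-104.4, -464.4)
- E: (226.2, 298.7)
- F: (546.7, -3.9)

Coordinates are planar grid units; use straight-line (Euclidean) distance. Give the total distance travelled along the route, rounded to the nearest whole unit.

2877

Leg distances:
A→B: 379.2  (cumulative 379.2)
B→C: 998.3  (cumulative 1377.5)
C→D: 226.7  (cumulative 1604.2)
D→E: 831.6  (cumulative 2435.8)
E→F: 440.8  (cumulative 2876.6)
Total route length ≈ 2877.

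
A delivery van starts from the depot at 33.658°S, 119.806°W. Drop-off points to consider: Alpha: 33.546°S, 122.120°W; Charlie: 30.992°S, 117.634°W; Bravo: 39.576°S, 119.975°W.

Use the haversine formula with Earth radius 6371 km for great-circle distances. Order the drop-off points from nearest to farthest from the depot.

Alpha, Charlie, Bravo

Distance from the depot at 33.658°S, 119.806°W to each:
Alpha 33.546°S, 122.120°W: 214.7 km
Charlie 30.992°S, 117.634°W: 359.9 km
Bravo 39.576°S, 119.975°W: 658.2 km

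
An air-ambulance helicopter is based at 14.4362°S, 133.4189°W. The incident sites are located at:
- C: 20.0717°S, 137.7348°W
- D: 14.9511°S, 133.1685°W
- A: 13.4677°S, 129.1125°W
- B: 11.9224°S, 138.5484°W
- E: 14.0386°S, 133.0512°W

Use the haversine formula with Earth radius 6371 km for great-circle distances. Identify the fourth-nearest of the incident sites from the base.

Distance to each, sorted:
E: 59.4 km
D: 63.3 km
A: 477.0 km
B: 621.7 km
C: 776.2 km
The fourth-nearest is B at 621.7 km.

B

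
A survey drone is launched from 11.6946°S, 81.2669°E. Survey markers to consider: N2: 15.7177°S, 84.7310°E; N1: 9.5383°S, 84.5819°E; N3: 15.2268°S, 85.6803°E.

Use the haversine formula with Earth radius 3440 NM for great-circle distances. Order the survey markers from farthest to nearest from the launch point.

Computing each great-circle distance from 11.6946°S, 81.2669°E:
N3 15.2268°S, 85.6803°E: 333.7 NM
N2 15.7177°S, 84.7310°E: 314.9 NM
N1 9.5383°S, 84.5819°E: 234.6 NM

N3, N2, N1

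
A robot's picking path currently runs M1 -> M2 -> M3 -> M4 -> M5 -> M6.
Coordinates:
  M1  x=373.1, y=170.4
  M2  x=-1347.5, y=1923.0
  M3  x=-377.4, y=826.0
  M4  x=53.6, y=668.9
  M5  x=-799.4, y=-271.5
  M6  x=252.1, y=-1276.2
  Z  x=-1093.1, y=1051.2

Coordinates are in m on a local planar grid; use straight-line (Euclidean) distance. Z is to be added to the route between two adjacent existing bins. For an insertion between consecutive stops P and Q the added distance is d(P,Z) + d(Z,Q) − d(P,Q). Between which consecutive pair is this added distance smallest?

between M1 and M2

Added distance for inserting Z between each consecutive pair:
M1–M2: 162.6 m
M2–M3: 194.0 m
M3–M4: 1500.3 m
M4–M5: 1294.0 m
M5–M6: 2588.8 m
Smallest added distance is 162.6 m, inserting between M1 and M2.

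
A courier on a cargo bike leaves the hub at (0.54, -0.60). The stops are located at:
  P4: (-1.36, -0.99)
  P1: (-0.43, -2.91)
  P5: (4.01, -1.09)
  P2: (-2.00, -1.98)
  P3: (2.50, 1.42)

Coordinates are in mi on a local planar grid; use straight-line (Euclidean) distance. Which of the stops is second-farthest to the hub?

Distance to each, sorted:
P5: 3.5 mi
P2: 2.9 mi
P3: 2.8 mi
P1: 2.5 mi
P4: 1.9 mi
The second-farthest is P2 at 2.9 mi.

P2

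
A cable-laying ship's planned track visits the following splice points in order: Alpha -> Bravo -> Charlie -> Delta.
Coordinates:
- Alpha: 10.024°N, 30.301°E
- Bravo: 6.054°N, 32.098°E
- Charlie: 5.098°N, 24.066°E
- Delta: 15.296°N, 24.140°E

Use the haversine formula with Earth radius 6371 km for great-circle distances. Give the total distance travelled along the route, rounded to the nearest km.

2513 km

Leg distances:
Alpha→Bravo: 483.7 km  (cumulative 483.7 km)
Bravo→Charlie: 895.2 km  (cumulative 1378.9 km)
Charlie→Delta: 1134.0 km  (cumulative 2512.9 km)
Total route length ≈ 2513 km.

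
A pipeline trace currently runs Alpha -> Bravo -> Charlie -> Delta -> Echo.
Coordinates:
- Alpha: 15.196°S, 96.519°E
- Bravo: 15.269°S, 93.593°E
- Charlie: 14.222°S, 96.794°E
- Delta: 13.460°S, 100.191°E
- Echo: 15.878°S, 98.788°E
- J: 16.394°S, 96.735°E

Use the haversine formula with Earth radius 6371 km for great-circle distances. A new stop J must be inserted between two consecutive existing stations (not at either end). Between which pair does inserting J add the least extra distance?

Added distance for inserting J between each consecutive pair:
Alpha–Bravo: 179.8 km
Bravo–Charlie: 236.9 km
Charlie–Delta: 359.4 km
Delta–Echo: 412.6 km
Smallest added distance is 179.8 km, inserting between Alpha and Bravo.

between Alpha and Bravo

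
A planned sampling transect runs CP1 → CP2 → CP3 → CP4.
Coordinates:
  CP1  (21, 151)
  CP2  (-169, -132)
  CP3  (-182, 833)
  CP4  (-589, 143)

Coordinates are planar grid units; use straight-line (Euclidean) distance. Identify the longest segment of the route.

Leg distances:
CP1→CP2: 340.9
CP2→CP3: 965.1
CP3→CP4: 801.1
The longest leg is CP2–CP3 at 965.1.

CP2–CP3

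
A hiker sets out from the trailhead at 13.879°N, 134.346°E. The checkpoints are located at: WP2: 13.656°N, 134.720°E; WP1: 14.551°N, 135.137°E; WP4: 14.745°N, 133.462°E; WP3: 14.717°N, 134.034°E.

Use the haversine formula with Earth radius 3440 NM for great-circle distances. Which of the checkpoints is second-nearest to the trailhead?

Distances from the trailhead (13.879°N, 134.346°E):
WP2: 25.6 NM
WP3: 53.5 NM
WP1: 61.2 NM
WP4: 73.1 NM
The second-nearest is WP3 at 53.5 NM.

WP3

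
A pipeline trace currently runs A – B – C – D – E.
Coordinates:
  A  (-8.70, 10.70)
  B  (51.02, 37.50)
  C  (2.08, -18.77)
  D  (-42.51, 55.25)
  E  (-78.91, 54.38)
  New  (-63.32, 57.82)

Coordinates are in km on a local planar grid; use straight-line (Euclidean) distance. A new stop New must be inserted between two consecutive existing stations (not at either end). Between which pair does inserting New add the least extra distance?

Added distance for inserting New between each consecutive pair:
A–B: 122.8 km
B–C: 142.3 km
C–D: 35.3 km
D–E: 0.5 km
Smallest added distance is 0.5 km, inserting between D and E.

between D and E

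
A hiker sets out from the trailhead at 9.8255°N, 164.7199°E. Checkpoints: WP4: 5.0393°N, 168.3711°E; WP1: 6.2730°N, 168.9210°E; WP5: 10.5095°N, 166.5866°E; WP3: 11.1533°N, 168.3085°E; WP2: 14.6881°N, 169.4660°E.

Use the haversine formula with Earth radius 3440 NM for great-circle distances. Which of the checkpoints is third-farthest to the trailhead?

WP1

Distances from the trailhead (9.8255°N, 164.7199°E):
WP2: 403.4 NM
WP4: 360.3 NM
WP1: 328.4 NM
WP3: 226.4 NM
WP5: 117.7 NM
The third-farthest is WP1 at 328.4 NM.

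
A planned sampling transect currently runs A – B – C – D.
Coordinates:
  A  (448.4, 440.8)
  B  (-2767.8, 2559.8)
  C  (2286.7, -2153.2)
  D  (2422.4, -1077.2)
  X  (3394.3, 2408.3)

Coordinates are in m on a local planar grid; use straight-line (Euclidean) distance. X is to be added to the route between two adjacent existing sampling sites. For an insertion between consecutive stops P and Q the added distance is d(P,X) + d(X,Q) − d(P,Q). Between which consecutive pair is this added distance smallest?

Added distance for inserting X between each consecutive pair:
A–B: 5855.0 m
B–C: 3947.1 m
C–D: 7228.0 m
Smallest added distance is 3947.1 m, inserting between B and C.

between B and C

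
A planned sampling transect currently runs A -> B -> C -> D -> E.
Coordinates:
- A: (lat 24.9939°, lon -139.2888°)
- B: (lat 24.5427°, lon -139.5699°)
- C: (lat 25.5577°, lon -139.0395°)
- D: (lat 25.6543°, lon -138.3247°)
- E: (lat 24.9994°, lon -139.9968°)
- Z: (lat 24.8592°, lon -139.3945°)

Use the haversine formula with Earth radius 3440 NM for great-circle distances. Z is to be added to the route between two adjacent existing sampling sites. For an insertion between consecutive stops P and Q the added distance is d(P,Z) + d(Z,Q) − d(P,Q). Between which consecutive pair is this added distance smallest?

Added distance for inserting Z between each consecutive pair:
A–B: 0.1 NM
B–C: 0.0 NM
C–D: 82.2 NM
D–E: 10.1 NM
Smallest added distance is 0.0 NM, inserting between B and C.

between B and C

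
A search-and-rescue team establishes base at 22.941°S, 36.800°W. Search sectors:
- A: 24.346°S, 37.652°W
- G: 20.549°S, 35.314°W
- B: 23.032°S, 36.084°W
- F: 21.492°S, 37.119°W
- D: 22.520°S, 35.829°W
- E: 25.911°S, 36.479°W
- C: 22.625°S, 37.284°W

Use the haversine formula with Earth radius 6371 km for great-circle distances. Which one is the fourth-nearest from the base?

Distance to each, sorted:
C: 60.8 km
B: 74.0 km
D: 110.0 km
F: 164.4 km
A: 178.7 km
G: 307.1 km
E: 331.8 km
The fourth-nearest is F at 164.4 km.

F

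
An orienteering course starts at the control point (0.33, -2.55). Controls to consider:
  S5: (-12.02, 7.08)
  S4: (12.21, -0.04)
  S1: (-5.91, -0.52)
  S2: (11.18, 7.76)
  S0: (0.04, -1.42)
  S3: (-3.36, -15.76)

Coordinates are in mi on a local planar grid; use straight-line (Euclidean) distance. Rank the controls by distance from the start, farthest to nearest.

Distance from the start at (0.33, -2.55) to each:
S5 (-12.02, 7.08): 15.7 mi
S2 (11.18, 7.76): 15.0 mi
S3 (-3.36, -15.76): 13.7 mi
S4 (12.21, -0.04): 12.1 mi
S1 (-5.91, -0.52): 6.6 mi
S0 (0.04, -1.42): 1.2 mi

S5, S2, S3, S4, S1, S0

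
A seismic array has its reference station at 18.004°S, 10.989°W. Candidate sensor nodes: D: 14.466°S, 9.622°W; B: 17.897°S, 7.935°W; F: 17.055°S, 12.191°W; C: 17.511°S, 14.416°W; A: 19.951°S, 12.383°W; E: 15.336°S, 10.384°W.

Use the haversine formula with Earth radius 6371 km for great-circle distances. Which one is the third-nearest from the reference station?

Distance to each, sorted:
F: 165.5 km
A: 261.4 km
E: 303.6 km
B: 323.3 km
C: 367.0 km
D: 419.6 km
The third-nearest is E at 303.6 km.

E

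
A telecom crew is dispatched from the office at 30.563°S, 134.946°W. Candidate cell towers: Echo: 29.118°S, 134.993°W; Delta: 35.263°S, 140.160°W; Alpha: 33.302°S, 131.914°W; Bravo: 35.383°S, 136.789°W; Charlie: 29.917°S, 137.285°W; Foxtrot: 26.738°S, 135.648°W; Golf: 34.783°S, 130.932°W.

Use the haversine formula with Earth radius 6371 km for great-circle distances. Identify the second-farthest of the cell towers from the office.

Distances from the office (30.563°S, 134.946°W):
Delta: 713.9 km
Golf: 601.0 km
Bravo: 562.8 km
Foxtrot: 430.8 km
Alpha: 417.8 km
Charlie: 235.9 km
Echo: 160.7 km
The second-farthest is Golf at 601.0 km.

Golf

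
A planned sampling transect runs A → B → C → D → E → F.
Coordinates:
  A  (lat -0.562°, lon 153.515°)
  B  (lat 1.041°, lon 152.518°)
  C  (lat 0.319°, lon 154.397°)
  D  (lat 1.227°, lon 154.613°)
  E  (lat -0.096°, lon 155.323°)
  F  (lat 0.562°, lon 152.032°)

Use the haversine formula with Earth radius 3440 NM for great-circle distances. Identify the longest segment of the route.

Leg distances:
A→B: 113.3 NM
B→C: 120.8 NM
C→D: 56.0 NM
D→E: 90.1 NM
E→F: 201.5 NM
The longest leg is E–F at 201.5 NM.

E–F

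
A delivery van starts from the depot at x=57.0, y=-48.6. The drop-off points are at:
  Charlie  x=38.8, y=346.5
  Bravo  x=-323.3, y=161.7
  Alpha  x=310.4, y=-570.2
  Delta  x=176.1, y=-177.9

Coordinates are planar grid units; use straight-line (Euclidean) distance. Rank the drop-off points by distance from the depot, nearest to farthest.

Computing each straight-line distance from x=57.0, y=-48.6:
Delta x=176.1, y=-177.9: 175.8
Charlie x=38.8, y=346.5: 395.5
Bravo x=-323.3, y=161.7: 434.6
Alpha x=310.4, y=-570.2: 579.9

Delta, Charlie, Bravo, Alpha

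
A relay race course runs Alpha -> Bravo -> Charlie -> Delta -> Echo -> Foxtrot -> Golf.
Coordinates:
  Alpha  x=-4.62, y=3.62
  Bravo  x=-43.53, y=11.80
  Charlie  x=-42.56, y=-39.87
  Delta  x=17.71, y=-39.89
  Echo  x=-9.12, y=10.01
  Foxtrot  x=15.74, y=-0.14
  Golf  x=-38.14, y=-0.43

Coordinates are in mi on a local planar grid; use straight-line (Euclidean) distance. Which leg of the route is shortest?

Echo–Foxtrot

Leg distances:
Alpha→Bravo: 39.8 mi
Bravo→Charlie: 51.7 mi
Charlie→Delta: 60.3 mi
Delta→Echo: 56.7 mi
Echo→Foxtrot: 26.9 mi
Foxtrot→Golf: 53.9 mi
The shortest leg is Echo–Foxtrot at 26.9 mi.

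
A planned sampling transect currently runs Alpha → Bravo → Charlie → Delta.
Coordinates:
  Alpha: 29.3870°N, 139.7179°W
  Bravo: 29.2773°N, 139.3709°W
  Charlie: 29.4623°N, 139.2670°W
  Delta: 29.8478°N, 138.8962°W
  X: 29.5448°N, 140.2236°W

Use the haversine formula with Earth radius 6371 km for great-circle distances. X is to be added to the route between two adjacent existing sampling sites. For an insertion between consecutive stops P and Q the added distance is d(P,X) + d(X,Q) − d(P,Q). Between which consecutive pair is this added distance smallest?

Added distance for inserting X between each consecutive pair:
Alpha–Bravo: 104.0 km
Bravo–Charlie: 157.9 km
Charlie–Delta: 169.7 km
Smallest added distance is 104.0 km, inserting between Alpha and Bravo.

between Alpha and Bravo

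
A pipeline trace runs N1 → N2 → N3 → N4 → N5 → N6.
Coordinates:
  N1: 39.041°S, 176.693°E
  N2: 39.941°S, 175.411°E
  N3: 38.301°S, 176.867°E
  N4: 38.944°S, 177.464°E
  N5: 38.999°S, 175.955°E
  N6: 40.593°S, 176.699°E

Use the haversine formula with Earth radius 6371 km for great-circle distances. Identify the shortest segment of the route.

Leg distances:
N1→N2: 148.7 km
N2→N3: 221.4 km
N3→N4: 88.3 km
N4→N5: 130.6 km
N5→N6: 188.3 km
The shortest leg is N3–N4 at 88.3 km.

N3–N4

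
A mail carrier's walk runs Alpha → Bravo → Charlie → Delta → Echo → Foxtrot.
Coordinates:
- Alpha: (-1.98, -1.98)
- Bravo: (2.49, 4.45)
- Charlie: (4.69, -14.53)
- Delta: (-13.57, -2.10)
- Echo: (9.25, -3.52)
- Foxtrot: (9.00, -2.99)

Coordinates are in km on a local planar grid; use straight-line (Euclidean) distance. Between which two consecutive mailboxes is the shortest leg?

Echo–Foxtrot

Leg distances:
Alpha→Bravo: 7.8 km
Bravo→Charlie: 19.1 km
Charlie→Delta: 22.1 km
Delta→Echo: 22.9 km
Echo→Foxtrot: 0.6 km
The shortest leg is Echo–Foxtrot at 0.6 km.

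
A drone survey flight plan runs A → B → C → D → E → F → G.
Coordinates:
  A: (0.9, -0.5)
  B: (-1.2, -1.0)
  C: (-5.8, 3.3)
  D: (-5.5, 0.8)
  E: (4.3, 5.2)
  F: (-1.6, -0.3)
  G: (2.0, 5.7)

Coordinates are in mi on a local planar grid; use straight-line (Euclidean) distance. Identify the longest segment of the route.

D–E

Leg distances:
A→B: 2.2 mi
B→C: 6.3 mi
C→D: 2.5 mi
D→E: 10.7 mi
E→F: 8.1 mi
F→G: 7.0 mi
The longest leg is D–E at 10.7 mi.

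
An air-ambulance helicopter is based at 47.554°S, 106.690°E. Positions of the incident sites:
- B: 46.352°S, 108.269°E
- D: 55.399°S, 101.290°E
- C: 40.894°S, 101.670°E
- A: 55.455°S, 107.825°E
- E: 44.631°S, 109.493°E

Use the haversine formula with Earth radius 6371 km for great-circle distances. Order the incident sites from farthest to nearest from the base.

Computing each great-circle distance from 47.554°S, 106.690°E:
D 55.399°S, 101.290°E: 948.4 km
A 55.455°S, 107.825°E: 882.0 km
C 40.894°S, 101.670°E: 841.2 km
E 44.631°S, 109.493°E: 390.3 km
B 46.352°S, 108.269°E: 179.5 km

D, A, C, E, B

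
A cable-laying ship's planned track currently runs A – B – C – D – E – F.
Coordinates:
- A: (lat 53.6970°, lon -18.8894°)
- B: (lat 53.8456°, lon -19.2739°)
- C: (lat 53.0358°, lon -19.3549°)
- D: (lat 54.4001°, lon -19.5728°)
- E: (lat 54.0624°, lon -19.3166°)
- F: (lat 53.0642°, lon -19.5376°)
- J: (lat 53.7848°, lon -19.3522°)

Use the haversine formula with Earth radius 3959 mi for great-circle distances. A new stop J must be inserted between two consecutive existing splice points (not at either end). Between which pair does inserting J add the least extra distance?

between E and F

Added distance for inserting J between each consecutive pair:
A–B: 6.4 mi
B–C: 1.0 mi
C–D: 0.5 mi
D–E: 37.2 mi
E–F: 0.0 mi
Smallest added distance is 0.0 mi, inserting between E and F.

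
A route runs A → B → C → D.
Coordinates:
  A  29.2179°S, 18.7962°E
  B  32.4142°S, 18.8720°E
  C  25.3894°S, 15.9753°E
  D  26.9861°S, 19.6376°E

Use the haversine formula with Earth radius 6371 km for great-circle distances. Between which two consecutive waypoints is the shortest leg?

A–B

Leg distances:
A→B: 355.5 km
B→C: 830.3 km
C→D: 406.2 km
The shortest leg is A–B at 355.5 km.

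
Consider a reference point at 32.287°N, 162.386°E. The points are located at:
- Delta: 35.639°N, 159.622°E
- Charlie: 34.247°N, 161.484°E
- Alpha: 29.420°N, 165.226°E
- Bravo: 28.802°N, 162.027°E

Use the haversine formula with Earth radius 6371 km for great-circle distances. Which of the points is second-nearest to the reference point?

Bravo

Distance to each, sorted:
Charlie: 233.5 km
Bravo: 389.0 km
Alpha: 418.4 km
Delta: 451.5 km
The second-nearest is Bravo at 389.0 km.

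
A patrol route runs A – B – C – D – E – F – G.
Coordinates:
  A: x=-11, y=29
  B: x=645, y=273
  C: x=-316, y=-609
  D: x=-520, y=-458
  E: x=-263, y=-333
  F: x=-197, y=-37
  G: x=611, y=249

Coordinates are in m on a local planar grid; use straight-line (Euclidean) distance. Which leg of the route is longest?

B–C

Leg distances:
A→B: 699.9 m
B→C: 1304.4 m
C→D: 253.8 m
D→E: 285.8 m
E→F: 303.3 m
F→G: 857.1 m
The longest leg is B–C at 1304.4 m.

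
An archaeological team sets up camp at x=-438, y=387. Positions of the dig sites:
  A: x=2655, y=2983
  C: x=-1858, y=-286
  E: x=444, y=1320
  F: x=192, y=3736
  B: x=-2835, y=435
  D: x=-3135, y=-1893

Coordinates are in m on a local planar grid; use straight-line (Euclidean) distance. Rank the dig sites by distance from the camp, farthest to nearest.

Computing each straight-line distance from x=-438, y=387:
A x=2655, y=2983: 4038.1 m
D x=-3135, y=-1893: 3531.6 m
F x=192, y=3736: 3407.7 m
B x=-2835, y=435: 2397.5 m
C x=-1858, y=-286: 1571.4 m
E x=444, y=1320: 1283.9 m

A, D, F, B, C, E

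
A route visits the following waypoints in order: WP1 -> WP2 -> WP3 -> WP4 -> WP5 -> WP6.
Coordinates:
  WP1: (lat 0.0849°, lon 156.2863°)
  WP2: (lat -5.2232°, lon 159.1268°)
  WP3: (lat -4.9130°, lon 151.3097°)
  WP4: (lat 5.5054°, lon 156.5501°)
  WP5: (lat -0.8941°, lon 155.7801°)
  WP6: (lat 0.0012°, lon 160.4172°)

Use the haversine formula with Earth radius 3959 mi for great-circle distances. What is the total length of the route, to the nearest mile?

2532 mi

Leg distances:
WP1→WP2: 415.9 mi  (cumulative 415.9 mi)
WP2→WP3: 538.5 mi  (cumulative 954.3 mi)
WP3→WP4: 805.6 mi  (cumulative 1759.9 mi)
WP4→WP5: 445.4 mi  (cumulative 2205.3 mi)
WP5→WP6: 326.3 mi  (cumulative 2531.6 mi)
Total route length ≈ 2532 mi.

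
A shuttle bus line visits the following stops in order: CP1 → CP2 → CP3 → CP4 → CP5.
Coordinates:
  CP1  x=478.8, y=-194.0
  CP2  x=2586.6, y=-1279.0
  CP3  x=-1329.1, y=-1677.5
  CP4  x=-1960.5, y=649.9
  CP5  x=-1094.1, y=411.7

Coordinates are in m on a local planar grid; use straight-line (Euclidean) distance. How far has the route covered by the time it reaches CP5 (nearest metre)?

Leg distances:
CP1→CP2: 2370.7 m  (cumulative 2370.7 m)
CP2→CP3: 3935.9 m  (cumulative 6306.6 m)
CP3→CP4: 2411.5 m  (cumulative 8718.1 m)
CP4→CP5: 898.5 m  (cumulative 9616.7 m)
Cumulative distance at CP5 ≈ 9617 m.

9617 m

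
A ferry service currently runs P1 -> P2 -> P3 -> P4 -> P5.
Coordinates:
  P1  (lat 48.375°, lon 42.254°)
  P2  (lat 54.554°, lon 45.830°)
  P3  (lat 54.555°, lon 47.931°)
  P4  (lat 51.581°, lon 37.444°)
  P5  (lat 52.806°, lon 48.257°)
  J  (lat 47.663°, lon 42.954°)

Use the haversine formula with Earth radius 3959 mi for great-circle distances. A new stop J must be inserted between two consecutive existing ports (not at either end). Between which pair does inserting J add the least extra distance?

Added distance for inserting J between each consecutive pair:
P1–P2: 97.3 mi
P2–P3: 930.5 mi
P3–P4: 407.8 mi
P4–P5: 326.2 mi
Smallest added distance is 97.3 mi, inserting between P1 and P2.

between P1 and P2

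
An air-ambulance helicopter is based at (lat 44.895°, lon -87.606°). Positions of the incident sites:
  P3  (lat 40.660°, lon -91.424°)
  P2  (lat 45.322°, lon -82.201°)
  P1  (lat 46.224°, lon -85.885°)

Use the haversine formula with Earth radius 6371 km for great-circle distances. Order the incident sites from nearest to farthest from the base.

P1, P2, P3

Distance from the base at (lat 44.895°, lon -87.606°) to each:
P1 (lat 46.224°, lon -85.885°): 199.5 km
P2 (lat 45.322°, lon -82.201°): 426.7 km
P3 (lat 40.660°, lon -91.424°): 564.5 km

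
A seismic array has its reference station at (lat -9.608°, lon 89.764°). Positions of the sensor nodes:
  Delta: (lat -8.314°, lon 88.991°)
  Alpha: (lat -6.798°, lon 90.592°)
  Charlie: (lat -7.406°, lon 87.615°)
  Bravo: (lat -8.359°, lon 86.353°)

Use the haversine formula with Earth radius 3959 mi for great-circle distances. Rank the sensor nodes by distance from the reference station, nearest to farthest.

Distances from the reference station:
Delta (lat -8.314°, lon 88.991°): 103.8 mi
Alpha (lat -6.798°, lon 90.592°): 202.3 mi
Charlie (lat -7.406°, lon 87.615°): 211.5 mi
Bravo (lat -8.359°, lon 86.353°): 248.3 mi

Delta, Alpha, Charlie, Bravo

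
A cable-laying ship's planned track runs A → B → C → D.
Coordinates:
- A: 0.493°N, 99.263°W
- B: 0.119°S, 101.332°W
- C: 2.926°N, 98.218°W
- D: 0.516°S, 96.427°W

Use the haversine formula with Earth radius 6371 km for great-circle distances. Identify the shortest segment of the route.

A–B

Leg distances:
A→B: 239.9 km
B→C: 484.2 km
C→D: 431.4 km
The shortest leg is A–B at 239.9 km.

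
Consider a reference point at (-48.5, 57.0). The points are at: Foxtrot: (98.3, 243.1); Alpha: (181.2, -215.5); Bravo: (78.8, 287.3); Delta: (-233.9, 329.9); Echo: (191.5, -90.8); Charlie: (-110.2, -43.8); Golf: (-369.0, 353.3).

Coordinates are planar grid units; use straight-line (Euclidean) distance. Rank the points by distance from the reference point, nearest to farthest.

Computing each straight-line distance from (-48.5, 57.0):
Charlie (-110.2, -43.8): 118.2
Foxtrot (98.3, 243.1): 237.0
Bravo (78.8, 287.3): 263.1
Echo (191.5, -90.8): 281.9
Delta (-233.9, 329.9): 329.9
Alpha (181.2, -215.5): 356.4
Golf (-369.0, 353.3): 436.5

Charlie, Foxtrot, Bravo, Echo, Delta, Alpha, Golf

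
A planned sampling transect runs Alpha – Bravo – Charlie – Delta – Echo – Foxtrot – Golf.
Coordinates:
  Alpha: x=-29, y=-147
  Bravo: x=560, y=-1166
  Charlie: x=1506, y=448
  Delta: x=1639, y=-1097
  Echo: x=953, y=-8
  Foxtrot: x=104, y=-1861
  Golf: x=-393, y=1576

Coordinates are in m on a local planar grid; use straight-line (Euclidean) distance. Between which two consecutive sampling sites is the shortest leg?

Leg distances:
Alpha→Bravo: 1177.0 m
Bravo→Charlie: 1870.8 m
Charlie→Delta: 1550.7 m
Delta→Echo: 1287.1 m
Echo→Foxtrot: 2038.2 m
Foxtrot→Golf: 3472.7 m
The shortest leg is Alpha–Bravo at 1177.0 m.

Alpha–Bravo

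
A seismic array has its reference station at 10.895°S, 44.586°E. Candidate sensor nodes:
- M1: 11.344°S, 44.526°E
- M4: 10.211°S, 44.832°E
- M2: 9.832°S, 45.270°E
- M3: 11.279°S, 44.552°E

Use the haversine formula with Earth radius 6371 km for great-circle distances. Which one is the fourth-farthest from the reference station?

Distances from the reference station (10.895°S, 44.586°E):
M2: 139.9 km
M4: 80.7 km
M1: 50.4 km
M3: 42.9 km
The fourth-farthest is M3 at 42.9 km.

M3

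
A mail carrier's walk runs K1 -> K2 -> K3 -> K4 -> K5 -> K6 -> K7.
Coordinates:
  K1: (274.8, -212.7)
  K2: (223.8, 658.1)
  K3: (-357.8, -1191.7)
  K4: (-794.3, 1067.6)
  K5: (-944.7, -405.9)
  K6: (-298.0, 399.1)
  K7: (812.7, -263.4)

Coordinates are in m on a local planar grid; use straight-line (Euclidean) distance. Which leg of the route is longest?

Leg distances:
K1→K2: 872.3 m
K2→K3: 1939.1 m
K3→K4: 2301.1 m
K4→K5: 1481.2 m
K5→K6: 1032.6 m
K6→K7: 1293.3 m
The longest leg is K3–K4 at 2301.1 m.

K3–K4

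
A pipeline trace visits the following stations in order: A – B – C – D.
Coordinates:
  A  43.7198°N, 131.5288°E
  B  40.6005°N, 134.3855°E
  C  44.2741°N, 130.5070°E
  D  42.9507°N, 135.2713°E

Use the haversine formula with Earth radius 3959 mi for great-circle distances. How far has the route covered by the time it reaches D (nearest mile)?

837 mi

Leg distances:
A→B: 260.5 mi  (cumulative 260.5 mi)
B→C: 321.7 mi  (cumulative 582.2 mi)
C→D: 255.2 mi  (cumulative 837.4 mi)
Cumulative distance at D ≈ 837 mi.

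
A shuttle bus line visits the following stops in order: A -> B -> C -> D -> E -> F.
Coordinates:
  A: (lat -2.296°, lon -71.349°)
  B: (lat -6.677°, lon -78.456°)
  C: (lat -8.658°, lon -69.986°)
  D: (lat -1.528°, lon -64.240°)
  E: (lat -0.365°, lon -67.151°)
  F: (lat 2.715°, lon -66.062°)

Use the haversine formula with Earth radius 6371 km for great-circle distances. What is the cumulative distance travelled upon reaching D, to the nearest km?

2901 km

Leg distances:
A→B: 926.1 km  (cumulative 926.1 km)
B→C: 959.0 km  (cumulative 1885.1 km)
C→D: 1016.4 km  (cumulative 2901.5 km)
Cumulative distance at D ≈ 2901 km.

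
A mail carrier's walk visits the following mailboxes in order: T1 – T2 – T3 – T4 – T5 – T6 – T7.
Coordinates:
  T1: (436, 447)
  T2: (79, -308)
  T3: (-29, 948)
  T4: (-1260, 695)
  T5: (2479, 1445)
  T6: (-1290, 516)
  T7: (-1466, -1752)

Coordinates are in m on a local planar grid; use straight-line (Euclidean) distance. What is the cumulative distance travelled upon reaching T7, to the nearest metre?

13323 m

Leg distances:
T1→T2: 835.1 m  (cumulative 835.1 m)
T2→T3: 1260.6 m  (cumulative 2095.8 m)
T3→T4: 1256.7 m  (cumulative 3352.5 m)
T4→T5: 3813.5 m  (cumulative 7166.0 m)
T5→T6: 3881.8 m  (cumulative 11047.8 m)
T6→T7: 2274.8 m  (cumulative 13322.6 m)
Cumulative distance at T7 ≈ 13323 m.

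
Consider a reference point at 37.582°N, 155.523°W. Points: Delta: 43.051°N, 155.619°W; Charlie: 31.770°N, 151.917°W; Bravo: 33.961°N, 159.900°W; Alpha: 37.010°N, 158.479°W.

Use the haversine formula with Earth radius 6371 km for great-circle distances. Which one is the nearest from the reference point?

Distance to each, sorted:
Alpha: 269.1 km
Bravo: 563.8 km
Delta: 608.2 km
Charlie: 725.4 km
The nearest is Alpha at 269.1 km.

Alpha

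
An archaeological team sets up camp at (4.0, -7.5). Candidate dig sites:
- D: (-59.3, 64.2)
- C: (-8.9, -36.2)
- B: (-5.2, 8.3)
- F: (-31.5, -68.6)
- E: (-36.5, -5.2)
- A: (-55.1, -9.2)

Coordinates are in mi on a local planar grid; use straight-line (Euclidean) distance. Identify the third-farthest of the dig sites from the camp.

Distances from the camp ((4.0, -7.5)):
D: 95.6 mi
F: 70.7 mi
A: 59.1 mi
E: 40.6 mi
C: 31.5 mi
B: 18.3 mi
The third-farthest is A at 59.1 mi.

A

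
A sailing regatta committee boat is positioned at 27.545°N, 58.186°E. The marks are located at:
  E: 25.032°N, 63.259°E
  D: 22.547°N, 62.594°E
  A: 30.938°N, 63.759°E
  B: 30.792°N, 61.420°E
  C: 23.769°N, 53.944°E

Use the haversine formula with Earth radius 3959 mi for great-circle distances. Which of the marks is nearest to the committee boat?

B

Distance to each, sorted:
B: 297.3 mi
E: 359.0 mi
C: 371.3 mi
A: 409.6 mi
D: 442.0 mi
The nearest is B at 297.3 mi.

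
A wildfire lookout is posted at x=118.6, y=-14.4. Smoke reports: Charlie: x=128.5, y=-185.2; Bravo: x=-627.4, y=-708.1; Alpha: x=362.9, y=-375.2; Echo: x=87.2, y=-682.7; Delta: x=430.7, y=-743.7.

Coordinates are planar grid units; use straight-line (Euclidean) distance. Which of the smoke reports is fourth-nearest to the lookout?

Distances from the lookout (x=118.6, y=-14.4):
Charlie: 171.1
Alpha: 435.7
Echo: 669.0
Delta: 793.3
Bravo: 1018.7
The fourth-nearest is Delta at 793.3.

Delta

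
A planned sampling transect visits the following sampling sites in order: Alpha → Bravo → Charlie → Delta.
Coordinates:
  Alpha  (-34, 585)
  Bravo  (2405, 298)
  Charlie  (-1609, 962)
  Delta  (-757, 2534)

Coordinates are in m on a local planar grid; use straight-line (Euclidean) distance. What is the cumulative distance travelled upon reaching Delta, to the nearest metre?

8312 m

Leg distances:
Alpha→Bravo: 2455.8 m  (cumulative 2455.8 m)
Bravo→Charlie: 4068.5 m  (cumulative 6524.4 m)
Charlie→Delta: 1788.0 m  (cumulative 8312.4 m)
Cumulative distance at Delta ≈ 8312 m.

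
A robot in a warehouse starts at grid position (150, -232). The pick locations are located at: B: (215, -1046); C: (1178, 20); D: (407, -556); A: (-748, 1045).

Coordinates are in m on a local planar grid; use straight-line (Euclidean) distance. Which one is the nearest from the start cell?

Distance to each, sorted:
D: 413.6 m
B: 816.6 m
C: 1058.4 m
A: 1561.1 m
The nearest is D at 413.6 m.

D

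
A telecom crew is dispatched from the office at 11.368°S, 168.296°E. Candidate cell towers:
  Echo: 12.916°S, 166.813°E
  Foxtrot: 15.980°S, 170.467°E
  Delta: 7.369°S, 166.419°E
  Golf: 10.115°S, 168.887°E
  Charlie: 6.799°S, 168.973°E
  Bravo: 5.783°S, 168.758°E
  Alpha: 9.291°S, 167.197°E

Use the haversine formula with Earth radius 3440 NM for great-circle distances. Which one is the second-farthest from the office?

Distances from the office (11.368°S, 168.296°E):
Bravo: 336.4 NM
Foxtrot: 304.5 NM
Charlie: 277.2 NM
Delta: 264.6 NM
Alpha: 140.6 NM
Echo: 127.3 NM
Golf: 82.9 NM
The second-farthest is Foxtrot at 304.5 NM.

Foxtrot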